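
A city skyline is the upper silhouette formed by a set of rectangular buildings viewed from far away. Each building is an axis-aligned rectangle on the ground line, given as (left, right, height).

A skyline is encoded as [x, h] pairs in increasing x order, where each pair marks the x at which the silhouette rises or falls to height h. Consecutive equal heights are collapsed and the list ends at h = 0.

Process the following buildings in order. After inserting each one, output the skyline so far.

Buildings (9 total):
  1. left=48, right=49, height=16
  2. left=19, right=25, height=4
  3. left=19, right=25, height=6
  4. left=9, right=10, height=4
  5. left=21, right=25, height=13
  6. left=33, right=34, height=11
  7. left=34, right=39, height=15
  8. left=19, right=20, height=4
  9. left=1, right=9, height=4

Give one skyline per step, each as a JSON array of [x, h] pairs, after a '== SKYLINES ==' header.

== SKYLINES ==
[[48,16],[49,0]]
[[19,4],[25,0],[48,16],[49,0]]
[[19,6],[25,0],[48,16],[49,0]]
[[9,4],[10,0],[19,6],[25,0],[48,16],[49,0]]
[[9,4],[10,0],[19,6],[21,13],[25,0],[48,16],[49,0]]
[[9,4],[10,0],[19,6],[21,13],[25,0],[33,11],[34,0],[48,16],[49,0]]
[[9,4],[10,0],[19,6],[21,13],[25,0],[33,11],[34,15],[39,0],[48,16],[49,0]]
[[9,4],[10,0],[19,6],[21,13],[25,0],[33,11],[34,15],[39,0],[48,16],[49,0]]
[[1,4],[10,0],[19,6],[21,13],[25,0],[33,11],[34,15],[39,0],[48,16],[49,0]]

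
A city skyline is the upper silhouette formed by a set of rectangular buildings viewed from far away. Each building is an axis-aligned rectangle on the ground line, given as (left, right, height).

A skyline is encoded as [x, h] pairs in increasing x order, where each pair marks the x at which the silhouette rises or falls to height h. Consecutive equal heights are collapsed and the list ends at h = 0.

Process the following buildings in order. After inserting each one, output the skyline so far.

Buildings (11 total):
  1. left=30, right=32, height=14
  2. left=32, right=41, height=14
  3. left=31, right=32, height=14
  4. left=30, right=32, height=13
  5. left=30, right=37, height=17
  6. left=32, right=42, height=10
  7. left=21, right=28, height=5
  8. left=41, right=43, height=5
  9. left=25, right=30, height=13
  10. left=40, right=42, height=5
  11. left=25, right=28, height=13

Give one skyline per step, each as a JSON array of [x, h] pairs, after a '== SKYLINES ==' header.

== SKYLINES ==
[[30,14],[32,0]]
[[30,14],[41,0]]
[[30,14],[41,0]]
[[30,14],[41,0]]
[[30,17],[37,14],[41,0]]
[[30,17],[37,14],[41,10],[42,0]]
[[21,5],[28,0],[30,17],[37,14],[41,10],[42,0]]
[[21,5],[28,0],[30,17],[37,14],[41,10],[42,5],[43,0]]
[[21,5],[25,13],[30,17],[37,14],[41,10],[42,5],[43,0]]
[[21,5],[25,13],[30,17],[37,14],[41,10],[42,5],[43,0]]
[[21,5],[25,13],[30,17],[37,14],[41,10],[42,5],[43,0]]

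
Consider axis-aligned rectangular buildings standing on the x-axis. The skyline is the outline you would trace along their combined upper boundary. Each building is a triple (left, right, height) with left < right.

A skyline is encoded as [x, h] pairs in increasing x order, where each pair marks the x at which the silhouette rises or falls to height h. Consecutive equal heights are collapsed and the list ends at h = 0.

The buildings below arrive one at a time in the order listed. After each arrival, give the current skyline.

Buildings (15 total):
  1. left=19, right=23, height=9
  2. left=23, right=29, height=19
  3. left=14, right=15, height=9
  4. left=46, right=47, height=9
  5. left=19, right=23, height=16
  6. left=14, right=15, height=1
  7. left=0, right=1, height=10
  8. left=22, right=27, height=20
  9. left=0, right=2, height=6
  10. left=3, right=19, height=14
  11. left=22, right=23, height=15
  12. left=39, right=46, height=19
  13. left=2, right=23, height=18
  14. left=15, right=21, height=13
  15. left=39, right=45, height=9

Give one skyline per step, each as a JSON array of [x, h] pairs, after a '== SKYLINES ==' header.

== SKYLINES ==
[[19,9],[23,0]]
[[19,9],[23,19],[29,0]]
[[14,9],[15,0],[19,9],[23,19],[29,0]]
[[14,9],[15,0],[19,9],[23,19],[29,0],[46,9],[47,0]]
[[14,9],[15,0],[19,16],[23,19],[29,0],[46,9],[47,0]]
[[14,9],[15,0],[19,16],[23,19],[29,0],[46,9],[47,0]]
[[0,10],[1,0],[14,9],[15,0],[19,16],[23,19],[29,0],[46,9],[47,0]]
[[0,10],[1,0],[14,9],[15,0],[19,16],[22,20],[27,19],[29,0],[46,9],[47,0]]
[[0,10],[1,6],[2,0],[14,9],[15,0],[19,16],[22,20],[27,19],[29,0],[46,9],[47,0]]
[[0,10],[1,6],[2,0],[3,14],[19,16],[22,20],[27,19],[29,0],[46,9],[47,0]]
[[0,10],[1,6],[2,0],[3,14],[19,16],[22,20],[27,19],[29,0],[46,9],[47,0]]
[[0,10],[1,6],[2,0],[3,14],[19,16],[22,20],[27,19],[29,0],[39,19],[46,9],[47,0]]
[[0,10],[1,6],[2,18],[22,20],[27,19],[29,0],[39,19],[46,9],[47,0]]
[[0,10],[1,6],[2,18],[22,20],[27,19],[29,0],[39,19],[46,9],[47,0]]
[[0,10],[1,6],[2,18],[22,20],[27,19],[29,0],[39,19],[46,9],[47,0]]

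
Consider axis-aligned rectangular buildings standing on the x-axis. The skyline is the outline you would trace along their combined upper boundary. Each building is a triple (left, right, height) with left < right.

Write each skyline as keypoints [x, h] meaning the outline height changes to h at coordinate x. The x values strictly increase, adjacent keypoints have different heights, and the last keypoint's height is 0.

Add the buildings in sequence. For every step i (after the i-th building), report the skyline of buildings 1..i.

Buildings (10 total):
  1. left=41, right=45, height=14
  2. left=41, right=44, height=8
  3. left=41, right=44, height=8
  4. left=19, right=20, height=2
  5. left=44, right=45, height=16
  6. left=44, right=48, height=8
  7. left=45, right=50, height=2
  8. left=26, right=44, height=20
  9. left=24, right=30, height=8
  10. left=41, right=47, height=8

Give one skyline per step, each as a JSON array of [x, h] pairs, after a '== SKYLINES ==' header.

== SKYLINES ==
[[41,14],[45,0]]
[[41,14],[45,0]]
[[41,14],[45,0]]
[[19,2],[20,0],[41,14],[45,0]]
[[19,2],[20,0],[41,14],[44,16],[45,0]]
[[19,2],[20,0],[41,14],[44,16],[45,8],[48,0]]
[[19,2],[20,0],[41,14],[44,16],[45,8],[48,2],[50,0]]
[[19,2],[20,0],[26,20],[44,16],[45,8],[48,2],[50,0]]
[[19,2],[20,0],[24,8],[26,20],[44,16],[45,8],[48,2],[50,0]]
[[19,2],[20,0],[24,8],[26,20],[44,16],[45,8],[48,2],[50,0]]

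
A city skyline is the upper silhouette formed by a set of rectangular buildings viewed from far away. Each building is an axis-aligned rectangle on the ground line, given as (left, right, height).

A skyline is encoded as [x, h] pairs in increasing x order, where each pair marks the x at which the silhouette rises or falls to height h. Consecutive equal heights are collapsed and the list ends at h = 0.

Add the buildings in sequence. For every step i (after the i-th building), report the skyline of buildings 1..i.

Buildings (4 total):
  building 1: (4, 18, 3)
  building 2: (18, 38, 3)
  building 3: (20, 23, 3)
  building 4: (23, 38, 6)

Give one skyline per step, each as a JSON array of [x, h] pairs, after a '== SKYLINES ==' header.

== SKYLINES ==
[[4,3],[18,0]]
[[4,3],[38,0]]
[[4,3],[38,0]]
[[4,3],[23,6],[38,0]]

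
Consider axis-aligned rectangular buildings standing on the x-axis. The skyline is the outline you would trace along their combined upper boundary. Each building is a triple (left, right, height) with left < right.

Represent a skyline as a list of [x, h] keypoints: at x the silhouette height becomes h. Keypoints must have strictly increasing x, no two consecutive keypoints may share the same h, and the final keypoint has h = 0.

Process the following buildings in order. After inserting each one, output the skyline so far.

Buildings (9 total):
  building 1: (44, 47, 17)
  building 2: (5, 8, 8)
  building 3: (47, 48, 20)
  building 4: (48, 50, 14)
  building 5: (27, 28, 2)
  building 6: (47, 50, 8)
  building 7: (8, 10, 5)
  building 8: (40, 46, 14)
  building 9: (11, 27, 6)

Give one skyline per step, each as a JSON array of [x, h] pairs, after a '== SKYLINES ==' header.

== SKYLINES ==
[[44,17],[47,0]]
[[5,8],[8,0],[44,17],[47,0]]
[[5,8],[8,0],[44,17],[47,20],[48,0]]
[[5,8],[8,0],[44,17],[47,20],[48,14],[50,0]]
[[5,8],[8,0],[27,2],[28,0],[44,17],[47,20],[48,14],[50,0]]
[[5,8],[8,0],[27,2],[28,0],[44,17],[47,20],[48,14],[50,0]]
[[5,8],[8,5],[10,0],[27,2],[28,0],[44,17],[47,20],[48,14],[50,0]]
[[5,8],[8,5],[10,0],[27,2],[28,0],[40,14],[44,17],[47,20],[48,14],[50,0]]
[[5,8],[8,5],[10,0],[11,6],[27,2],[28,0],[40,14],[44,17],[47,20],[48,14],[50,0]]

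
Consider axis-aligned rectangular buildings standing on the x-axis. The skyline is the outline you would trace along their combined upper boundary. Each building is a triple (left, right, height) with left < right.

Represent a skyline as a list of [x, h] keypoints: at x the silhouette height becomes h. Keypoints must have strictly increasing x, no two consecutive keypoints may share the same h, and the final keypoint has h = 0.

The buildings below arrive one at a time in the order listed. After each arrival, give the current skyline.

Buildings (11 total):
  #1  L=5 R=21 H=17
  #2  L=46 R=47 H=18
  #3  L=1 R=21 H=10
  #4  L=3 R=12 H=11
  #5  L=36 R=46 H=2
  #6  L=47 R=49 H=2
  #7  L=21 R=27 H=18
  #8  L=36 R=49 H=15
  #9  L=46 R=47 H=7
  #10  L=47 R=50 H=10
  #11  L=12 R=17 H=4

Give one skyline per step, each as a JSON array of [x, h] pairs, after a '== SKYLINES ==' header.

== SKYLINES ==
[[5,17],[21,0]]
[[5,17],[21,0],[46,18],[47,0]]
[[1,10],[5,17],[21,0],[46,18],[47,0]]
[[1,10],[3,11],[5,17],[21,0],[46,18],[47,0]]
[[1,10],[3,11],[5,17],[21,0],[36,2],[46,18],[47,0]]
[[1,10],[3,11],[5,17],[21,0],[36,2],[46,18],[47,2],[49,0]]
[[1,10],[3,11],[5,17],[21,18],[27,0],[36,2],[46,18],[47,2],[49,0]]
[[1,10],[3,11],[5,17],[21,18],[27,0],[36,15],[46,18],[47,15],[49,0]]
[[1,10],[3,11],[5,17],[21,18],[27,0],[36,15],[46,18],[47,15],[49,0]]
[[1,10],[3,11],[5,17],[21,18],[27,0],[36,15],[46,18],[47,15],[49,10],[50,0]]
[[1,10],[3,11],[5,17],[21,18],[27,0],[36,15],[46,18],[47,15],[49,10],[50,0]]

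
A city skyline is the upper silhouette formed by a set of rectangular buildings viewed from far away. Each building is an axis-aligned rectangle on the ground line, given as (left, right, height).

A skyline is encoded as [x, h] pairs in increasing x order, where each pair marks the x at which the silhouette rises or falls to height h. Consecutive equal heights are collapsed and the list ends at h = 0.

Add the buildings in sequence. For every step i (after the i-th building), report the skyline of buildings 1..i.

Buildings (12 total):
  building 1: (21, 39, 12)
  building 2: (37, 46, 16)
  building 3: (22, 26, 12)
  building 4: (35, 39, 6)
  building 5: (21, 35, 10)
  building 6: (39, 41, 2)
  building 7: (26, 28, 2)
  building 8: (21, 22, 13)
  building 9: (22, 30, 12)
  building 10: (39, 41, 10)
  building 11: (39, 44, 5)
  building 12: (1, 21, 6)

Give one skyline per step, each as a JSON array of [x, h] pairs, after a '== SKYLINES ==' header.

== SKYLINES ==
[[21,12],[39,0]]
[[21,12],[37,16],[46,0]]
[[21,12],[37,16],[46,0]]
[[21,12],[37,16],[46,0]]
[[21,12],[37,16],[46,0]]
[[21,12],[37,16],[46,0]]
[[21,12],[37,16],[46,0]]
[[21,13],[22,12],[37,16],[46,0]]
[[21,13],[22,12],[37,16],[46,0]]
[[21,13],[22,12],[37,16],[46,0]]
[[21,13],[22,12],[37,16],[46,0]]
[[1,6],[21,13],[22,12],[37,16],[46,0]]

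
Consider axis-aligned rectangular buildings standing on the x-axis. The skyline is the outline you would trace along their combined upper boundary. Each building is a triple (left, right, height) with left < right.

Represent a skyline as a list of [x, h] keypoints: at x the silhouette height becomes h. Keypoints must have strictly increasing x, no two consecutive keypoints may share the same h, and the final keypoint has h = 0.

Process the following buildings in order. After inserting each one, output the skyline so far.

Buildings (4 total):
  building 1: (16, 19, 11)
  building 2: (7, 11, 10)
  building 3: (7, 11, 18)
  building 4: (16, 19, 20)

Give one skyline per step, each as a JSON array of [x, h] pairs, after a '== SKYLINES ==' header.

== SKYLINES ==
[[16,11],[19,0]]
[[7,10],[11,0],[16,11],[19,0]]
[[7,18],[11,0],[16,11],[19,0]]
[[7,18],[11,0],[16,20],[19,0]]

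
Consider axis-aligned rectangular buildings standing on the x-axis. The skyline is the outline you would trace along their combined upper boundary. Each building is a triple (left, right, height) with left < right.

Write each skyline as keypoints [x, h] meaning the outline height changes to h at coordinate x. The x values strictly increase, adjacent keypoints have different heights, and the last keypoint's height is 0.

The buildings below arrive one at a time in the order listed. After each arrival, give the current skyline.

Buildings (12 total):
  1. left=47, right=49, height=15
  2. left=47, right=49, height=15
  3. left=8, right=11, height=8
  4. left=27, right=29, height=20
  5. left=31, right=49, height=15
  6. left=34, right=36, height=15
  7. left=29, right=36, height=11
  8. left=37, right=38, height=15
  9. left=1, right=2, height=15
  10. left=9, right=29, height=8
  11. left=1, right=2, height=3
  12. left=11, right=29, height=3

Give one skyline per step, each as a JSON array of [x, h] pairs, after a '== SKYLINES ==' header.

== SKYLINES ==
[[47,15],[49,0]]
[[47,15],[49,0]]
[[8,8],[11,0],[47,15],[49,0]]
[[8,8],[11,0],[27,20],[29,0],[47,15],[49,0]]
[[8,8],[11,0],[27,20],[29,0],[31,15],[49,0]]
[[8,8],[11,0],[27,20],[29,0],[31,15],[49,0]]
[[8,8],[11,0],[27,20],[29,11],[31,15],[49,0]]
[[8,8],[11,0],[27,20],[29,11],[31,15],[49,0]]
[[1,15],[2,0],[8,8],[11,0],[27,20],[29,11],[31,15],[49,0]]
[[1,15],[2,0],[8,8],[27,20],[29,11],[31,15],[49,0]]
[[1,15],[2,0],[8,8],[27,20],[29,11],[31,15],[49,0]]
[[1,15],[2,0],[8,8],[27,20],[29,11],[31,15],[49,0]]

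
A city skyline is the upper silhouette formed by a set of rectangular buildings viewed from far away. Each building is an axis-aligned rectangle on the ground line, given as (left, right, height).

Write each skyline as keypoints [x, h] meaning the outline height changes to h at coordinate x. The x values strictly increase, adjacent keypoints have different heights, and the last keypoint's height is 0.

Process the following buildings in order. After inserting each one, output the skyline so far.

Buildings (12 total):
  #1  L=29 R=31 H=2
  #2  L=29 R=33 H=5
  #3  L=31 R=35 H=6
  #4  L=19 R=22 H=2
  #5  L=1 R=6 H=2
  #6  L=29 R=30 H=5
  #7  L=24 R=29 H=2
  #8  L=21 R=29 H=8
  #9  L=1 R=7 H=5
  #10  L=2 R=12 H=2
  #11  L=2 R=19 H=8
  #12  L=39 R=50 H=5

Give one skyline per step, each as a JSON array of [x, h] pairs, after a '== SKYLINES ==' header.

== SKYLINES ==
[[29,2],[31,0]]
[[29,5],[33,0]]
[[29,5],[31,6],[35,0]]
[[19,2],[22,0],[29,5],[31,6],[35,0]]
[[1,2],[6,0],[19,2],[22,0],[29,5],[31,6],[35,0]]
[[1,2],[6,0],[19,2],[22,0],[29,5],[31,6],[35,0]]
[[1,2],[6,0],[19,2],[22,0],[24,2],[29,5],[31,6],[35,0]]
[[1,2],[6,0],[19,2],[21,8],[29,5],[31,6],[35,0]]
[[1,5],[7,0],[19,2],[21,8],[29,5],[31,6],[35,0]]
[[1,5],[7,2],[12,0],[19,2],[21,8],[29,5],[31,6],[35,0]]
[[1,5],[2,8],[19,2],[21,8],[29,5],[31,6],[35,0]]
[[1,5],[2,8],[19,2],[21,8],[29,5],[31,6],[35,0],[39,5],[50,0]]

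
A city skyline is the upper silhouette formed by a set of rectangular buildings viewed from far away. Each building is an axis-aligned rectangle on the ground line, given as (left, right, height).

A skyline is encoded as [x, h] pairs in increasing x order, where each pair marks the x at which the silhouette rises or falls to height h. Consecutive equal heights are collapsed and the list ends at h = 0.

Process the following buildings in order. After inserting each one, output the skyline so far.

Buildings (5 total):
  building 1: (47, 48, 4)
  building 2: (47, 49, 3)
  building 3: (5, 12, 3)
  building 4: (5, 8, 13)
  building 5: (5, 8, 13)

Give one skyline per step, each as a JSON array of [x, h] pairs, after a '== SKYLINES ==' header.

== SKYLINES ==
[[47,4],[48,0]]
[[47,4],[48,3],[49,0]]
[[5,3],[12,0],[47,4],[48,3],[49,0]]
[[5,13],[8,3],[12,0],[47,4],[48,3],[49,0]]
[[5,13],[8,3],[12,0],[47,4],[48,3],[49,0]]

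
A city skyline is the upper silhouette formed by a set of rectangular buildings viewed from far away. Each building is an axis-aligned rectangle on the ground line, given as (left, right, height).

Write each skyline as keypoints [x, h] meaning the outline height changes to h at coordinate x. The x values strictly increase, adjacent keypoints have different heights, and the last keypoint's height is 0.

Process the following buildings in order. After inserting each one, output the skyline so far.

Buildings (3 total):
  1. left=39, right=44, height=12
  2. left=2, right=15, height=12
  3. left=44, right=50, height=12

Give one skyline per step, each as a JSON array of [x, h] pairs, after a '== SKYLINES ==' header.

== SKYLINES ==
[[39,12],[44,0]]
[[2,12],[15,0],[39,12],[44,0]]
[[2,12],[15,0],[39,12],[50,0]]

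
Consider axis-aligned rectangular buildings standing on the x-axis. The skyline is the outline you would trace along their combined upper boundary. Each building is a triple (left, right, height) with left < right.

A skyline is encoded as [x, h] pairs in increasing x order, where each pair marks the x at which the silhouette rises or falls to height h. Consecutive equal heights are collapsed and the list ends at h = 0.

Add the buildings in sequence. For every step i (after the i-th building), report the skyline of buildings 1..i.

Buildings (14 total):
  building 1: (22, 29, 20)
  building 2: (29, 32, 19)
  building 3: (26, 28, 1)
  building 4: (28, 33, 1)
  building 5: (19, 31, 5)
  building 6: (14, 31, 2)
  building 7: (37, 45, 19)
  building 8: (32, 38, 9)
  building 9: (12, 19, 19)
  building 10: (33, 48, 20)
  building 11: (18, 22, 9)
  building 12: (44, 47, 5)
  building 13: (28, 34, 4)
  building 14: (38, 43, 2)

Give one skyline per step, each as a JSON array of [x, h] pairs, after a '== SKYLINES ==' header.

== SKYLINES ==
[[22,20],[29,0]]
[[22,20],[29,19],[32,0]]
[[22,20],[29,19],[32,0]]
[[22,20],[29,19],[32,1],[33,0]]
[[19,5],[22,20],[29,19],[32,1],[33,0]]
[[14,2],[19,5],[22,20],[29,19],[32,1],[33,0]]
[[14,2],[19,5],[22,20],[29,19],[32,1],[33,0],[37,19],[45,0]]
[[14,2],[19,5],[22,20],[29,19],[32,9],[37,19],[45,0]]
[[12,19],[19,5],[22,20],[29,19],[32,9],[37,19],[45,0]]
[[12,19],[19,5],[22,20],[29,19],[32,9],[33,20],[48,0]]
[[12,19],[19,9],[22,20],[29,19],[32,9],[33,20],[48,0]]
[[12,19],[19,9],[22,20],[29,19],[32,9],[33,20],[48,0]]
[[12,19],[19,9],[22,20],[29,19],[32,9],[33,20],[48,0]]
[[12,19],[19,9],[22,20],[29,19],[32,9],[33,20],[48,0]]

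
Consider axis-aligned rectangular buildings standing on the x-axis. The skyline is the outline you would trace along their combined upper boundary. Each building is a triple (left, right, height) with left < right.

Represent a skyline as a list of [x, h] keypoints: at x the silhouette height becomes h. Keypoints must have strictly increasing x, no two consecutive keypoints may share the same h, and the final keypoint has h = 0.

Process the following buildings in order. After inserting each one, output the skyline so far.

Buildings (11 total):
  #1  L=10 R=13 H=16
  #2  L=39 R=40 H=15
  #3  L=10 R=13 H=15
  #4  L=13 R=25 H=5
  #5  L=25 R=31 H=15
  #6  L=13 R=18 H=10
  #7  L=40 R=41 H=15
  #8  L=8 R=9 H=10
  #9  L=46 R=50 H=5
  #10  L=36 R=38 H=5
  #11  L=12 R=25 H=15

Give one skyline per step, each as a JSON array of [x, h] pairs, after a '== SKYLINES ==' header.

== SKYLINES ==
[[10,16],[13,0]]
[[10,16],[13,0],[39,15],[40,0]]
[[10,16],[13,0],[39,15],[40,0]]
[[10,16],[13,5],[25,0],[39,15],[40,0]]
[[10,16],[13,5],[25,15],[31,0],[39,15],[40,0]]
[[10,16],[13,10],[18,5],[25,15],[31,0],[39,15],[40,0]]
[[10,16],[13,10],[18,5],[25,15],[31,0],[39,15],[41,0]]
[[8,10],[9,0],[10,16],[13,10],[18,5],[25,15],[31,0],[39,15],[41,0]]
[[8,10],[9,0],[10,16],[13,10],[18,5],[25,15],[31,0],[39,15],[41,0],[46,5],[50,0]]
[[8,10],[9,0],[10,16],[13,10],[18,5],[25,15],[31,0],[36,5],[38,0],[39,15],[41,0],[46,5],[50,0]]
[[8,10],[9,0],[10,16],[13,15],[31,0],[36,5],[38,0],[39,15],[41,0],[46,5],[50,0]]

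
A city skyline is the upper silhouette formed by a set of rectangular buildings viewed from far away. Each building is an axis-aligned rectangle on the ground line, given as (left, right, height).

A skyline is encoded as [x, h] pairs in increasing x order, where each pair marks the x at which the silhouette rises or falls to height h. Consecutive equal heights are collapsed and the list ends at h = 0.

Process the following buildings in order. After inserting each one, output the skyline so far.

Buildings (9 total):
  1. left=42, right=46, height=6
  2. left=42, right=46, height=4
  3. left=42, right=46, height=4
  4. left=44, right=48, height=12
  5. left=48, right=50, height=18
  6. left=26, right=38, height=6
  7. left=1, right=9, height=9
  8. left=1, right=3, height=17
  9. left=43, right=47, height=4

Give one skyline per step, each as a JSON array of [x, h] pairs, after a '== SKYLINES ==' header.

== SKYLINES ==
[[42,6],[46,0]]
[[42,6],[46,0]]
[[42,6],[46,0]]
[[42,6],[44,12],[48,0]]
[[42,6],[44,12],[48,18],[50,0]]
[[26,6],[38,0],[42,6],[44,12],[48,18],[50,0]]
[[1,9],[9,0],[26,6],[38,0],[42,6],[44,12],[48,18],[50,0]]
[[1,17],[3,9],[9,0],[26,6],[38,0],[42,6],[44,12],[48,18],[50,0]]
[[1,17],[3,9],[9,0],[26,6],[38,0],[42,6],[44,12],[48,18],[50,0]]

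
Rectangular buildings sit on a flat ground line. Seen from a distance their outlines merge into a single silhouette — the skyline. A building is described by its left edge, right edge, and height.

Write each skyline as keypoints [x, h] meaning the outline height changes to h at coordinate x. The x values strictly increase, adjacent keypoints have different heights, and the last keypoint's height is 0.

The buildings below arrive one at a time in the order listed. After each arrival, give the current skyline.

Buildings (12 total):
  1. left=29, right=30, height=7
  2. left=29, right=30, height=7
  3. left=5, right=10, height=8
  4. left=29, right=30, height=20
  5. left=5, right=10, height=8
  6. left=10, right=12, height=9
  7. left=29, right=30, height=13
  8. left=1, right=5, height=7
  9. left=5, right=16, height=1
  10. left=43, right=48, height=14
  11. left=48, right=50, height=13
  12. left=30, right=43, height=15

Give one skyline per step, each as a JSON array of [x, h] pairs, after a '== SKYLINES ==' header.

== SKYLINES ==
[[29,7],[30,0]]
[[29,7],[30,0]]
[[5,8],[10,0],[29,7],[30,0]]
[[5,8],[10,0],[29,20],[30,0]]
[[5,8],[10,0],[29,20],[30,0]]
[[5,8],[10,9],[12,0],[29,20],[30,0]]
[[5,8],[10,9],[12,0],[29,20],[30,0]]
[[1,7],[5,8],[10,9],[12,0],[29,20],[30,0]]
[[1,7],[5,8],[10,9],[12,1],[16,0],[29,20],[30,0]]
[[1,7],[5,8],[10,9],[12,1],[16,0],[29,20],[30,0],[43,14],[48,0]]
[[1,7],[5,8],[10,9],[12,1],[16,0],[29,20],[30,0],[43,14],[48,13],[50,0]]
[[1,7],[5,8],[10,9],[12,1],[16,0],[29,20],[30,15],[43,14],[48,13],[50,0]]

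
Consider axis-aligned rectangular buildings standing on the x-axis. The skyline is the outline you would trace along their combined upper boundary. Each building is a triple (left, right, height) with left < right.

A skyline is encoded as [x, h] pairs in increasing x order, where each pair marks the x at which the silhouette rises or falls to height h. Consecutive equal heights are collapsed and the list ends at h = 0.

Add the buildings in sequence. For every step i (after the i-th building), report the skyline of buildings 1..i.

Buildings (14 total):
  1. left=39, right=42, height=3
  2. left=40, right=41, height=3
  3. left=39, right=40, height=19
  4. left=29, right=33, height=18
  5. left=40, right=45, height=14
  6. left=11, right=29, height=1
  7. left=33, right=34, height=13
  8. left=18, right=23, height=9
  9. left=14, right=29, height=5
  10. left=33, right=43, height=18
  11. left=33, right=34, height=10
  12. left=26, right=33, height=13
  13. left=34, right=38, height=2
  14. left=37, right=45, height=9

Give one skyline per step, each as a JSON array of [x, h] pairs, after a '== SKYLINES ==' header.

== SKYLINES ==
[[39,3],[42,0]]
[[39,3],[42,0]]
[[39,19],[40,3],[42,0]]
[[29,18],[33,0],[39,19],[40,3],[42,0]]
[[29,18],[33,0],[39,19],[40,14],[45,0]]
[[11,1],[29,18],[33,0],[39,19],[40,14],[45,0]]
[[11,1],[29,18],[33,13],[34,0],[39,19],[40,14],[45,0]]
[[11,1],[18,9],[23,1],[29,18],[33,13],[34,0],[39,19],[40,14],[45,0]]
[[11,1],[14,5],[18,9],[23,5],[29,18],[33,13],[34,0],[39,19],[40,14],[45,0]]
[[11,1],[14,5],[18,9],[23,5],[29,18],[39,19],[40,18],[43,14],[45,0]]
[[11,1],[14,5],[18,9],[23,5],[29,18],[39,19],[40,18],[43,14],[45,0]]
[[11,1],[14,5],[18,9],[23,5],[26,13],[29,18],[39,19],[40,18],[43,14],[45,0]]
[[11,1],[14,5],[18,9],[23,5],[26,13],[29,18],[39,19],[40,18],[43,14],[45,0]]
[[11,1],[14,5],[18,9],[23,5],[26,13],[29,18],[39,19],[40,18],[43,14],[45,0]]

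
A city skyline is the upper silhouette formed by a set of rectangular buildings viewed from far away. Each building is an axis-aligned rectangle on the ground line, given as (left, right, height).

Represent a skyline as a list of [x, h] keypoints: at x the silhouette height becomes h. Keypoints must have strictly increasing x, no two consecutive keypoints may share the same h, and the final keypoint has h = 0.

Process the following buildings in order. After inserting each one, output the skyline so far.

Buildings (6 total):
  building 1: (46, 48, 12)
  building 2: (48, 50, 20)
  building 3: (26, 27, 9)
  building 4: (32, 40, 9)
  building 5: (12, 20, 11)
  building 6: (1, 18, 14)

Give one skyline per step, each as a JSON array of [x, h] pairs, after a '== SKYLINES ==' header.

== SKYLINES ==
[[46,12],[48,0]]
[[46,12],[48,20],[50,0]]
[[26,9],[27,0],[46,12],[48,20],[50,0]]
[[26,9],[27,0],[32,9],[40,0],[46,12],[48,20],[50,0]]
[[12,11],[20,0],[26,9],[27,0],[32,9],[40,0],[46,12],[48,20],[50,0]]
[[1,14],[18,11],[20,0],[26,9],[27,0],[32,9],[40,0],[46,12],[48,20],[50,0]]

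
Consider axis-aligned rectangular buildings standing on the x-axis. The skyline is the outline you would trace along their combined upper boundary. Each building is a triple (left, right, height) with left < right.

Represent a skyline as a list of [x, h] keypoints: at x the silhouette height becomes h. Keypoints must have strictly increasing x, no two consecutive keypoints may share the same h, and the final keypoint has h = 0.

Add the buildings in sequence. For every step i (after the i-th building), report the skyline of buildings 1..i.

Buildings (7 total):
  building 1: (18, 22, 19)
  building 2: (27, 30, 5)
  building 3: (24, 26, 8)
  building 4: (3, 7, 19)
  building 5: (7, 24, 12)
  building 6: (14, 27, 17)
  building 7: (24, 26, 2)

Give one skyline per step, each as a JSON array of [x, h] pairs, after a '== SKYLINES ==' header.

== SKYLINES ==
[[18,19],[22,0]]
[[18,19],[22,0],[27,5],[30,0]]
[[18,19],[22,0],[24,8],[26,0],[27,5],[30,0]]
[[3,19],[7,0],[18,19],[22,0],[24,8],[26,0],[27,5],[30,0]]
[[3,19],[7,12],[18,19],[22,12],[24,8],[26,0],[27,5],[30,0]]
[[3,19],[7,12],[14,17],[18,19],[22,17],[27,5],[30,0]]
[[3,19],[7,12],[14,17],[18,19],[22,17],[27,5],[30,0]]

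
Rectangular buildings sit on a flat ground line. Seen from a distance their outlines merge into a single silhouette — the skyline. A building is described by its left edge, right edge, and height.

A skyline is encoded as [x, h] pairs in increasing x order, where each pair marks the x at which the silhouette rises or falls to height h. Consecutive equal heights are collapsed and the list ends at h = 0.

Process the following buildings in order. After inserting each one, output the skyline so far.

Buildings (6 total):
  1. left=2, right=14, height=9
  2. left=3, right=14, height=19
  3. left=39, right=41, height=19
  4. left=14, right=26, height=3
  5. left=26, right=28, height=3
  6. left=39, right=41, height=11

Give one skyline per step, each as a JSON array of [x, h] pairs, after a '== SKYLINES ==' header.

== SKYLINES ==
[[2,9],[14,0]]
[[2,9],[3,19],[14,0]]
[[2,9],[3,19],[14,0],[39,19],[41,0]]
[[2,9],[3,19],[14,3],[26,0],[39,19],[41,0]]
[[2,9],[3,19],[14,3],[28,0],[39,19],[41,0]]
[[2,9],[3,19],[14,3],[28,0],[39,19],[41,0]]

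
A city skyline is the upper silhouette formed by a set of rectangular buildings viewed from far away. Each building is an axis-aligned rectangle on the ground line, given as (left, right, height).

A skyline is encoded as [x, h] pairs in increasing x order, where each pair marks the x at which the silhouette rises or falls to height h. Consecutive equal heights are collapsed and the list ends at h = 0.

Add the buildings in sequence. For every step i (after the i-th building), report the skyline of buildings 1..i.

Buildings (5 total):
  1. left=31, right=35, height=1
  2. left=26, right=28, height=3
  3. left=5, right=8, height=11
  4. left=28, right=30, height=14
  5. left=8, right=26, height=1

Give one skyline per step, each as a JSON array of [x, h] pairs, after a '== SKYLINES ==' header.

== SKYLINES ==
[[31,1],[35,0]]
[[26,3],[28,0],[31,1],[35,0]]
[[5,11],[8,0],[26,3],[28,0],[31,1],[35,0]]
[[5,11],[8,0],[26,3],[28,14],[30,0],[31,1],[35,0]]
[[5,11],[8,1],[26,3],[28,14],[30,0],[31,1],[35,0]]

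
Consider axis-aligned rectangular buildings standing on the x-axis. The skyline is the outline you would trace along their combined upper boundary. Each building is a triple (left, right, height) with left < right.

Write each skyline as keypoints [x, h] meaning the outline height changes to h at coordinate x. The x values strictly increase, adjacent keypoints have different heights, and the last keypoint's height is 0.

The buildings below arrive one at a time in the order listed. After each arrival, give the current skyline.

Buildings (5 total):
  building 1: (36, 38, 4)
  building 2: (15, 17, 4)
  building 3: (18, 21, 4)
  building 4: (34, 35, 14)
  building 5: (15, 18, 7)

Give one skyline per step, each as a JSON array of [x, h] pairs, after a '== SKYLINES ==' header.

== SKYLINES ==
[[36,4],[38,0]]
[[15,4],[17,0],[36,4],[38,0]]
[[15,4],[17,0],[18,4],[21,0],[36,4],[38,0]]
[[15,4],[17,0],[18,4],[21,0],[34,14],[35,0],[36,4],[38,0]]
[[15,7],[18,4],[21,0],[34,14],[35,0],[36,4],[38,0]]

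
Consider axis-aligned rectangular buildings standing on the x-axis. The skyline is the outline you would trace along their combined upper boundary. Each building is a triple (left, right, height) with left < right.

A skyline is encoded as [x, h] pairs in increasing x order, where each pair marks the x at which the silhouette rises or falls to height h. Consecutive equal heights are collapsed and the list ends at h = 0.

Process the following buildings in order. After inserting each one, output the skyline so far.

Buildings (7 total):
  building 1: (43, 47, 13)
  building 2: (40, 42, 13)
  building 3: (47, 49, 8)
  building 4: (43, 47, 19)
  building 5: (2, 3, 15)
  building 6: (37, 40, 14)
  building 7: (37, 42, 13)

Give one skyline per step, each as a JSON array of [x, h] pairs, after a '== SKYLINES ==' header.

== SKYLINES ==
[[43,13],[47,0]]
[[40,13],[42,0],[43,13],[47,0]]
[[40,13],[42,0],[43,13],[47,8],[49,0]]
[[40,13],[42,0],[43,19],[47,8],[49,0]]
[[2,15],[3,0],[40,13],[42,0],[43,19],[47,8],[49,0]]
[[2,15],[3,0],[37,14],[40,13],[42,0],[43,19],[47,8],[49,0]]
[[2,15],[3,0],[37,14],[40,13],[42,0],[43,19],[47,8],[49,0]]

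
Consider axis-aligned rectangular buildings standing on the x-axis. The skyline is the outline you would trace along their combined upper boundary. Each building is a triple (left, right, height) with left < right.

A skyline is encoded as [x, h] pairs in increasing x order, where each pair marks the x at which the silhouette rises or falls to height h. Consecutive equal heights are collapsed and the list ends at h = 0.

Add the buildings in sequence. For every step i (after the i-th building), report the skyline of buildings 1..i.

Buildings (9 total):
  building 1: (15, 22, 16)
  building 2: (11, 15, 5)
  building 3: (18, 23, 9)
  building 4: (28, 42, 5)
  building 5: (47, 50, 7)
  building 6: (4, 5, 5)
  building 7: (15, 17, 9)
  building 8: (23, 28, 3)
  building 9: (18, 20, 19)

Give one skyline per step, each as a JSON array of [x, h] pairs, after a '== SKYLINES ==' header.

== SKYLINES ==
[[15,16],[22,0]]
[[11,5],[15,16],[22,0]]
[[11,5],[15,16],[22,9],[23,0]]
[[11,5],[15,16],[22,9],[23,0],[28,5],[42,0]]
[[11,5],[15,16],[22,9],[23,0],[28,5],[42,0],[47,7],[50,0]]
[[4,5],[5,0],[11,5],[15,16],[22,9],[23,0],[28,5],[42,0],[47,7],[50,0]]
[[4,5],[5,0],[11,5],[15,16],[22,9],[23,0],[28,5],[42,0],[47,7],[50,0]]
[[4,5],[5,0],[11,5],[15,16],[22,9],[23,3],[28,5],[42,0],[47,7],[50,0]]
[[4,5],[5,0],[11,5],[15,16],[18,19],[20,16],[22,9],[23,3],[28,5],[42,0],[47,7],[50,0]]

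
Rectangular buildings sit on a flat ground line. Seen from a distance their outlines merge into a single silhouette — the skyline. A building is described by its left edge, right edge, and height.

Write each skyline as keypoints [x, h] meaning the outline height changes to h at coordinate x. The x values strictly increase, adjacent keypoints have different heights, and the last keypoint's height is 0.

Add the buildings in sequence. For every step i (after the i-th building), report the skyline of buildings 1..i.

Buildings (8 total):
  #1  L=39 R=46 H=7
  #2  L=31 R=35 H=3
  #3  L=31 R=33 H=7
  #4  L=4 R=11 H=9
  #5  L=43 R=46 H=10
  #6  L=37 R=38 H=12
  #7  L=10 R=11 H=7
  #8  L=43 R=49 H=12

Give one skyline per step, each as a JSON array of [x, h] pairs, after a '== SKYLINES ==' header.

== SKYLINES ==
[[39,7],[46,0]]
[[31,3],[35,0],[39,7],[46,0]]
[[31,7],[33,3],[35,0],[39,7],[46,0]]
[[4,9],[11,0],[31,7],[33,3],[35,0],[39,7],[46,0]]
[[4,9],[11,0],[31,7],[33,3],[35,0],[39,7],[43,10],[46,0]]
[[4,9],[11,0],[31,7],[33,3],[35,0],[37,12],[38,0],[39,7],[43,10],[46,0]]
[[4,9],[11,0],[31,7],[33,3],[35,0],[37,12],[38,0],[39,7],[43,10],[46,0]]
[[4,9],[11,0],[31,7],[33,3],[35,0],[37,12],[38,0],[39,7],[43,12],[49,0]]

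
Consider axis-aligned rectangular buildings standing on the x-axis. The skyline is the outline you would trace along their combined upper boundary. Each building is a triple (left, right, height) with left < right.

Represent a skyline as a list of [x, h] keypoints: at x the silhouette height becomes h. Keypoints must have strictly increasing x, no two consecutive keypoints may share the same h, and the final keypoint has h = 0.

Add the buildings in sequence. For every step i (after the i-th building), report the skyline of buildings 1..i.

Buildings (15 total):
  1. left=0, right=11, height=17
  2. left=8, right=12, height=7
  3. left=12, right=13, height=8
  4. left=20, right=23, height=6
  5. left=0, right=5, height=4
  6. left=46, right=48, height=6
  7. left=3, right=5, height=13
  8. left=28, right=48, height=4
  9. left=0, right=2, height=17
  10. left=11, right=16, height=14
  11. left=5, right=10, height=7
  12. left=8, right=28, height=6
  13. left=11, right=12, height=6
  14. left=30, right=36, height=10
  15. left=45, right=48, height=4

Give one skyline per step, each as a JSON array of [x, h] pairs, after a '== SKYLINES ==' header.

== SKYLINES ==
[[0,17],[11,0]]
[[0,17],[11,7],[12,0]]
[[0,17],[11,7],[12,8],[13,0]]
[[0,17],[11,7],[12,8],[13,0],[20,6],[23,0]]
[[0,17],[11,7],[12,8],[13,0],[20,6],[23,0]]
[[0,17],[11,7],[12,8],[13,0],[20,6],[23,0],[46,6],[48,0]]
[[0,17],[11,7],[12,8],[13,0],[20,6],[23,0],[46,6],[48,0]]
[[0,17],[11,7],[12,8],[13,0],[20,6],[23,0],[28,4],[46,6],[48,0]]
[[0,17],[11,7],[12,8],[13,0],[20,6],[23,0],[28,4],[46,6],[48,0]]
[[0,17],[11,14],[16,0],[20,6],[23,0],[28,4],[46,6],[48,0]]
[[0,17],[11,14],[16,0],[20,6],[23,0],[28,4],[46,6],[48,0]]
[[0,17],[11,14],[16,6],[28,4],[46,6],[48,0]]
[[0,17],[11,14],[16,6],[28,4],[46,6],[48,0]]
[[0,17],[11,14],[16,6],[28,4],[30,10],[36,4],[46,6],[48,0]]
[[0,17],[11,14],[16,6],[28,4],[30,10],[36,4],[46,6],[48,0]]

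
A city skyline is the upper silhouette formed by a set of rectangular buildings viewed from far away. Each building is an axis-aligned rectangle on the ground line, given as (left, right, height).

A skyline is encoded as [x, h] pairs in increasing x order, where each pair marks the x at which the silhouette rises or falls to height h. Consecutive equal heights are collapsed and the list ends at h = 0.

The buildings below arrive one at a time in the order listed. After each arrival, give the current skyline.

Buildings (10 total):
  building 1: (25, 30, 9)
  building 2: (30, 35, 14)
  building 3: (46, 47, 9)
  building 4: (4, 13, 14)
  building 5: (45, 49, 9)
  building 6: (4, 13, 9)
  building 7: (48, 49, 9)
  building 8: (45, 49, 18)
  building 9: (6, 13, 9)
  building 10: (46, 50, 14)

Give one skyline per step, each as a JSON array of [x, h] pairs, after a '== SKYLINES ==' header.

== SKYLINES ==
[[25,9],[30,0]]
[[25,9],[30,14],[35,0]]
[[25,9],[30,14],[35,0],[46,9],[47,0]]
[[4,14],[13,0],[25,9],[30,14],[35,0],[46,9],[47,0]]
[[4,14],[13,0],[25,9],[30,14],[35,0],[45,9],[49,0]]
[[4,14],[13,0],[25,9],[30,14],[35,0],[45,9],[49,0]]
[[4,14],[13,0],[25,9],[30,14],[35,0],[45,9],[49,0]]
[[4,14],[13,0],[25,9],[30,14],[35,0],[45,18],[49,0]]
[[4,14],[13,0],[25,9],[30,14],[35,0],[45,18],[49,0]]
[[4,14],[13,0],[25,9],[30,14],[35,0],[45,18],[49,14],[50,0]]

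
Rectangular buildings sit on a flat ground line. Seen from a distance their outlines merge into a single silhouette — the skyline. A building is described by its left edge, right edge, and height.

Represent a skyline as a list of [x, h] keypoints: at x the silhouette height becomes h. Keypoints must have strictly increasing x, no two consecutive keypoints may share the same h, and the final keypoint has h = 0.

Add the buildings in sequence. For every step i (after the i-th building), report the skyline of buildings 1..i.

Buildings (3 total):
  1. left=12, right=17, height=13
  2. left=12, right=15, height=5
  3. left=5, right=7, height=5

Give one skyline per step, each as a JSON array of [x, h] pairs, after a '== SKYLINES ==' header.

== SKYLINES ==
[[12,13],[17,0]]
[[12,13],[17,0]]
[[5,5],[7,0],[12,13],[17,0]]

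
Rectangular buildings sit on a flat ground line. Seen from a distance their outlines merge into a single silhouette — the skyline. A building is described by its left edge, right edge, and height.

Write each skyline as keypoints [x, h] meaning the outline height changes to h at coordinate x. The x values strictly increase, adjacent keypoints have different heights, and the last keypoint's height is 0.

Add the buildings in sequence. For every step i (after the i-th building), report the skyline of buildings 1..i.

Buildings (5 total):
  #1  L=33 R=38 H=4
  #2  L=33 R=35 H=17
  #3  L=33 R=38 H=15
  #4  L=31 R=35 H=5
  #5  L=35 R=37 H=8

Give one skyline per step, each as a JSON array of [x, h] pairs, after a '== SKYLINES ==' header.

== SKYLINES ==
[[33,4],[38,0]]
[[33,17],[35,4],[38,0]]
[[33,17],[35,15],[38,0]]
[[31,5],[33,17],[35,15],[38,0]]
[[31,5],[33,17],[35,15],[38,0]]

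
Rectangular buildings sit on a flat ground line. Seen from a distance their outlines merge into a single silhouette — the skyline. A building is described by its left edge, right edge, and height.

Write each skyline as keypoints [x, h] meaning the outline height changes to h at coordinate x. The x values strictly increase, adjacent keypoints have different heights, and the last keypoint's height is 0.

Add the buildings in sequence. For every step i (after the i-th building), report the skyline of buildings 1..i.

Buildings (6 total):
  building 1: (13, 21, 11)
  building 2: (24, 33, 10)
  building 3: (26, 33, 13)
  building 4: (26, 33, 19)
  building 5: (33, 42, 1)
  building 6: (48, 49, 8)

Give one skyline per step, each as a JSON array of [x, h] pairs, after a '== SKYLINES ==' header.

== SKYLINES ==
[[13,11],[21,0]]
[[13,11],[21,0],[24,10],[33,0]]
[[13,11],[21,0],[24,10],[26,13],[33,0]]
[[13,11],[21,0],[24,10],[26,19],[33,0]]
[[13,11],[21,0],[24,10],[26,19],[33,1],[42,0]]
[[13,11],[21,0],[24,10],[26,19],[33,1],[42,0],[48,8],[49,0]]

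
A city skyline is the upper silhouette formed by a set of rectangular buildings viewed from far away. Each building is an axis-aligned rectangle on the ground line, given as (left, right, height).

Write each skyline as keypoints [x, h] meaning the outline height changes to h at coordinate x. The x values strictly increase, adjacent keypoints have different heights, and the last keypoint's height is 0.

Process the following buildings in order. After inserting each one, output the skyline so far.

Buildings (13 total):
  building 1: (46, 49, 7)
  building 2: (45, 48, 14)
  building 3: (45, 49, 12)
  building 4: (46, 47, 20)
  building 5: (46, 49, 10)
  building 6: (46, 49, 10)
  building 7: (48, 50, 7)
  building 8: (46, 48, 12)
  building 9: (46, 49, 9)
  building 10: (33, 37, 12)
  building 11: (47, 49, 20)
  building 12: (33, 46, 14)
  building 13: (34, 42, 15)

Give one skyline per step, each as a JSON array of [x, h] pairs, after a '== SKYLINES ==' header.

== SKYLINES ==
[[46,7],[49,0]]
[[45,14],[48,7],[49,0]]
[[45,14],[48,12],[49,0]]
[[45,14],[46,20],[47,14],[48,12],[49,0]]
[[45,14],[46,20],[47,14],[48,12],[49,0]]
[[45,14],[46,20],[47,14],[48,12],[49,0]]
[[45,14],[46,20],[47,14],[48,12],[49,7],[50,0]]
[[45,14],[46,20],[47,14],[48,12],[49,7],[50,0]]
[[45,14],[46,20],[47,14],[48,12],[49,7],[50,0]]
[[33,12],[37,0],[45,14],[46,20],[47,14],[48,12],[49,7],[50,0]]
[[33,12],[37,0],[45,14],[46,20],[49,7],[50,0]]
[[33,14],[46,20],[49,7],[50,0]]
[[33,14],[34,15],[42,14],[46,20],[49,7],[50,0]]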